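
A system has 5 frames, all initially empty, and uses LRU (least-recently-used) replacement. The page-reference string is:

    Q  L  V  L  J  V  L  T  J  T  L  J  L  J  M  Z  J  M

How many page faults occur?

7

Q → miss, frames (Q)
L → miss, frames (Q L)
V → miss, frames (Q L V)
L → hit
J → miss, frames (Q V L J)
V → hit
L → hit
T → miss, frames (Q J V L T)
J → hit
T → hit
L → hit
J → hit
L → hit
J → hit
M → miss, evict Q, frames (V T L J M)
Z → miss, evict V, frames (T L J M Z)
J → hit
M → hit
Page faults: 7.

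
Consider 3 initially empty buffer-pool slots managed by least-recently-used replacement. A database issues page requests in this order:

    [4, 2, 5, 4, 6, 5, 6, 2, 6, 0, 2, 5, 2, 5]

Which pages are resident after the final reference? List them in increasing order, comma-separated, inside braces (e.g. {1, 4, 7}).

{0, 2, 5}

4: fault, frames (4)
2: fault, frames (4 2)
5: fault, frames (4 2 5)
4: hit
6: fault, evict 2, frames (5 4 6)
5: hit
6: hit
2: fault, evict 4, frames (5 6 2)
6: hit
0: fault, evict 5, frames (2 6 0)
2: hit
5: fault, evict 6, frames (0 2 5)
2: hit
5: hit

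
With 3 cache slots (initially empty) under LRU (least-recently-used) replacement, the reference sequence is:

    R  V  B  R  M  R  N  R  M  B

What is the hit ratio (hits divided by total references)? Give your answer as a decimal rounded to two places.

R → miss, frames {R}
V → miss, frames {R,V}
B → miss, frames {R,V,B}
R → hit
M → miss, evict V, frames {B,R,M}
R → hit
N → miss, evict B, frames {M,R,N}
R → hit
M → hit
B → miss, evict N, frames {R,M,B}
Hits: 4 of 10 references → 4/10 = 0.4000.

0.40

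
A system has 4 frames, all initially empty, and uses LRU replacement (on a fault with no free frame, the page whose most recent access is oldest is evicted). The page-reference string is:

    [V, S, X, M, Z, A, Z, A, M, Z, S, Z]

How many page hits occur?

V -> miss, frames [V]
S -> miss, frames [V, S]
X -> miss, frames [V, S, X]
M -> miss, frames [V, S, X, M]
Z -> miss, evict V, frames [S, X, M, Z]
A -> miss, evict S, frames [X, M, Z, A]
Z -> hit
A -> hit
M -> hit
Z -> hit
S -> miss, evict X, frames [A, M, Z, S]
Z -> hit
Hits: 5.

5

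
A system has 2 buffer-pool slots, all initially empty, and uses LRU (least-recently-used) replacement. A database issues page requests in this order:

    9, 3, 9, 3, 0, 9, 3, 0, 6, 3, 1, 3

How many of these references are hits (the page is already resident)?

9 -> fault, frames [9]
3 -> fault, frames [9, 3]
9 -> hit
3 -> hit
0 -> fault, evict 9, frames [3, 0]
9 -> fault, evict 3, frames [0, 9]
3 -> fault, evict 0, frames [9, 3]
0 -> fault, evict 9, frames [3, 0]
6 -> fault, evict 3, frames [0, 6]
3 -> fault, evict 0, frames [6, 3]
1 -> fault, evict 6, frames [3, 1]
3 -> hit
Hits: 3.

3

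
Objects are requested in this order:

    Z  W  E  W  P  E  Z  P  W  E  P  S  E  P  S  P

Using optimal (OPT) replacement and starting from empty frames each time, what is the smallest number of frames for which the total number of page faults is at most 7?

f=1: 16 faults
f=2: 9 faults
f=3: 6 faults
f=4: 5 faults
f=5: 5 faults
Smallest f with faults ≤ 7 is 3.

3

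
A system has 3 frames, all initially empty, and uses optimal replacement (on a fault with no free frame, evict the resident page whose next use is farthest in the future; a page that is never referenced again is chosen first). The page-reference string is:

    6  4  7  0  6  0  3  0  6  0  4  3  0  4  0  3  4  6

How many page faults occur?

6: fault, frames [6]
4: fault, frames [6, 4]
7: fault, frames [6, 4, 7]
0: fault, evict 7, frames [6, 4, 0]
6: hit
0: hit
3: fault, evict 4, frames [6, 0, 3]
0: hit
6: hit
0: hit
4: fault, evict 6, frames [0, 3, 4]
3: hit
0: hit
4: hit
0: hit
3: hit
4: hit
6: fault, evict 4, frames [0, 3, 6]
Page faults: 7.

7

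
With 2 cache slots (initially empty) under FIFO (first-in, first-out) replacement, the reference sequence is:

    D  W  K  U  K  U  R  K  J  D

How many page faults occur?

8

D: miss, frames {D}
W: miss, frames {D,W}
K: miss, evict D, frames {W,K}
U: miss, evict W, frames {K,U}
K: hit
U: hit
R: miss, evict K, frames {U,R}
K: miss, evict U, frames {R,K}
J: miss, evict R, frames {K,J}
D: miss, evict K, frames {J,D}
Page faults: 8.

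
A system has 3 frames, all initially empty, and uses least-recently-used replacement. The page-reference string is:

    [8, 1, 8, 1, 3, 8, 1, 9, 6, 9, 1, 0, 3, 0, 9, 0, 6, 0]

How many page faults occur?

9

8: fault, frames [8]
1: fault, frames [8, 1]
8: hit
1: hit
3: fault, frames [8, 1, 3]
8: hit
1: hit
9: fault, evict 3, frames [8, 1, 9]
6: fault, evict 8, frames [1, 9, 6]
9: hit
1: hit
0: fault, evict 6, frames [9, 1, 0]
3: fault, evict 9, frames [1, 0, 3]
0: hit
9: fault, evict 1, frames [3, 0, 9]
0: hit
6: fault, evict 3, frames [9, 0, 6]
0: hit
Page faults: 9.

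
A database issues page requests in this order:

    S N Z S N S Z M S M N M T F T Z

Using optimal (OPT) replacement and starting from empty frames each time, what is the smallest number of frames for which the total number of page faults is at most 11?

2

f=1: 16 faults
f=2: 10 faults
f=3: 7 faults
f=4: 6 faults
f=5: 6 faults
f=6: 6 faults
Smallest f with faults ≤ 11 is 2.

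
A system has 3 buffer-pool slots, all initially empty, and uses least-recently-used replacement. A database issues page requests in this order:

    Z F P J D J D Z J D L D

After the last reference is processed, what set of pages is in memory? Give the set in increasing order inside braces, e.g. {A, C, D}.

{D, J, L}

Z → miss, frames (Z)
F → miss, frames (Z F)
P → miss, frames (Z F P)
J → miss, evict Z, frames (F P J)
D → miss, evict F, frames (P J D)
J → hit
D → hit
Z → miss, evict P, frames (J D Z)
J → hit
D → hit
L → miss, evict Z, frames (J D L)
D → hit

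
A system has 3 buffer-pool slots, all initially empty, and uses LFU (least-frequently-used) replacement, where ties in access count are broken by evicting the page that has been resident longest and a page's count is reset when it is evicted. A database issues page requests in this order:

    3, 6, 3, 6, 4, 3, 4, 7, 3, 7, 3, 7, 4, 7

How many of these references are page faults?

4

3 → fault, frames [3]
6 → fault, frames [3, 6]
3 → hit
6 → hit
4 → fault, frames [3, 6, 4]
3 → hit
4 → hit
7 → fault, evict 6, frames [3, 4, 7]
3 → hit
7 → hit
3 → hit
7 → hit
4 → hit
7 → hit
Page faults: 4.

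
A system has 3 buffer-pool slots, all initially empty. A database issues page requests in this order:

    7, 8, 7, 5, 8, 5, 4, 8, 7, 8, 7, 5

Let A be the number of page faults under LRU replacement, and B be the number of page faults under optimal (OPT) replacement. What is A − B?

1

Under LRU: F F . F . . F . F . . F → 6 faults.
Under OPT: F F . F . . F . . . . F → 5 faults.
A − B = 6 − 5 = 1.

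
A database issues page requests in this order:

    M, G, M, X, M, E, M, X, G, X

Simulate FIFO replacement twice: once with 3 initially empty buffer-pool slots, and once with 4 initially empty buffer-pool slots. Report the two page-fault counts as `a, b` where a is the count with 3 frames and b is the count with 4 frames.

7, 4

3 frames: F F . F . F F . F F → 7 faults.
4 frames: F F . F . F . . . . → 4 faults.
4 < 7: adding a frame reduced faults, as is typical.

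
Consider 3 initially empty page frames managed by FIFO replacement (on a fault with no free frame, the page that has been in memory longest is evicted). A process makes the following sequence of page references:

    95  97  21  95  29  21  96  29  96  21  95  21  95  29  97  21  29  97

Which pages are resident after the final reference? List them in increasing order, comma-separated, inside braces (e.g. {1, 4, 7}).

95 → miss, frames [95]
97 → miss, frames [95, 97]
21 → miss, frames [95, 97, 21]
95 → hit
29 → miss, evict 95, frames [97, 21, 29]
21 → hit
96 → miss, evict 97, frames [21, 29, 96]
29 → hit
96 → hit
21 → hit
95 → miss, evict 21, frames [29, 96, 95]
21 → miss, evict 29, frames [96, 95, 21]
95 → hit
29 → miss, evict 96, frames [95, 21, 29]
97 → miss, evict 95, frames [21, 29, 97]
21 → hit
29 → hit
97 → hit

{21, 29, 97}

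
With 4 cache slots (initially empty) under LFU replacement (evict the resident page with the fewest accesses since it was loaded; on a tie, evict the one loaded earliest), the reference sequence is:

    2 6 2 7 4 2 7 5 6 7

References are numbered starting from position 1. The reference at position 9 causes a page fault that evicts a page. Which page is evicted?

pos 1: 2: fault, frames {2}
pos 2: 6: fault, frames {2,6}
pos 3: 2: hit
pos 4: 7: fault, frames {2,6,7}
pos 5: 4: fault, frames {2,6,7,4}
pos 6: 2: hit
pos 7: 7: hit
pos 8: 5: fault, evict 6, frames {2,7,4,5}
pos 9: 6: fault, evict 4, frames {2,7,5,6}
At position 9, page 4 is evicted.

4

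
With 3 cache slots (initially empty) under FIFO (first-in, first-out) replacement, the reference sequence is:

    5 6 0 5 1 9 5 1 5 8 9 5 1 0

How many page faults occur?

9

5: miss, frames [5]
6: miss, frames [5, 6]
0: miss, frames [5, 6, 0]
5: hit
1: miss, evict 5, frames [6, 0, 1]
9: miss, evict 6, frames [0, 1, 9]
5: miss, evict 0, frames [1, 9, 5]
1: hit
5: hit
8: miss, evict 1, frames [9, 5, 8]
9: hit
5: hit
1: miss, evict 9, frames [5, 8, 1]
0: miss, evict 5, frames [8, 1, 0]
Page faults: 9.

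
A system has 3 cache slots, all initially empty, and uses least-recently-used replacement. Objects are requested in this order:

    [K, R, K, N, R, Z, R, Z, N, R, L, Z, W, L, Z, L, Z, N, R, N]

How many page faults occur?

9

K -> miss, frames {K}
R -> miss, frames {K,R}
K -> hit
N -> miss, frames {R,K,N}
R -> hit
Z -> miss, evict K, frames {N,R,Z}
R -> hit
Z -> hit
N -> hit
R -> hit
L -> miss, evict Z, frames {N,R,L}
Z -> miss, evict N, frames {R,L,Z}
W -> miss, evict R, frames {L,Z,W}
L -> hit
Z -> hit
L -> hit
Z -> hit
N -> miss, evict W, frames {L,Z,N}
R -> miss, evict L, frames {Z,N,R}
N -> hit
Page faults: 9.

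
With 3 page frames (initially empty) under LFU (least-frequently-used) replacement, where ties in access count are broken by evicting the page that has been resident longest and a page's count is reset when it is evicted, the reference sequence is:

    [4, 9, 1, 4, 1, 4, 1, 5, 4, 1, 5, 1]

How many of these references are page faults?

4

4 -> miss, frames [4]
9 -> miss, frames [4, 9]
1 -> miss, frames [4, 9, 1]
4 -> hit
1 -> hit
4 -> hit
1 -> hit
5 -> miss, evict 9, frames [4, 1, 5]
4 -> hit
1 -> hit
5 -> hit
1 -> hit
Page faults: 4.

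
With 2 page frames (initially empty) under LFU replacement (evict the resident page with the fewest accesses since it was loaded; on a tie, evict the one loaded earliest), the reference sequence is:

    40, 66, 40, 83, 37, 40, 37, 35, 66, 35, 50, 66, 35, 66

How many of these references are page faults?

11

40: miss, frames [40]
66: miss, frames [40, 66]
40: hit
83: miss, evict 66, frames [40, 83]
37: miss, evict 83, frames [40, 37]
40: hit
37: hit
35: miss, evict 37, frames [40, 35]
66: miss, evict 35, frames [40, 66]
35: miss, evict 66, frames [40, 35]
50: miss, evict 35, frames [40, 50]
66: miss, evict 50, frames [40, 66]
35: miss, evict 66, frames [40, 35]
66: miss, evict 35, frames [40, 66]
Page faults: 11.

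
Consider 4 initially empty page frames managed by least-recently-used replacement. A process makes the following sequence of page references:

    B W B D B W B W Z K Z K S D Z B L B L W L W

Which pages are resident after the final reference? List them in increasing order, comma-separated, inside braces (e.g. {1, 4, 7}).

{B, L, W, Z}

B: miss, frames [B]
W: miss, frames [B, W]
B: hit
D: miss, frames [W, B, D]
B: hit
W: hit
B: hit
W: hit
Z: miss, frames [D, B, W, Z]
K: miss, evict D, frames [B, W, Z, K]
Z: hit
K: hit
S: miss, evict B, frames [W, Z, K, S]
D: miss, evict W, frames [Z, K, S, D]
Z: hit
B: miss, evict K, frames [S, D, Z, B]
L: miss, evict S, frames [D, Z, B, L]
B: hit
L: hit
W: miss, evict D, frames [Z, B, L, W]
L: hit
W: hit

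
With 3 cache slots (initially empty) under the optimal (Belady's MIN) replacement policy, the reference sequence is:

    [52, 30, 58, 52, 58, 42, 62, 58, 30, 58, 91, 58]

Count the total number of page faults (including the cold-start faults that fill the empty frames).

52 → fault, frames {52}
30 → fault, frames {52,30}
58 → fault, frames {52,30,58}
52 → hit
58 → hit
42 → fault, evict 52, frames {30,58,42}
62 → fault, evict 42, frames {30,58,62}
58 → hit
30 → hit
58 → hit
91 → fault, evict 62, frames {30,58,91}
58 → hit
Page faults: 6.

6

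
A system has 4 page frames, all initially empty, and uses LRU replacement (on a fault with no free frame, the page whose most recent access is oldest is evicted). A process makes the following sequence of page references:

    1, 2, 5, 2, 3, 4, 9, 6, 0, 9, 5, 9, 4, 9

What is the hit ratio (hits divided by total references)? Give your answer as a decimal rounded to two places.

0.29

1: fault, frames {1}
2: fault, frames {1,2}
5: fault, frames {1,2,5}
2: hit
3: fault, frames {1,5,2,3}
4: fault, evict 1, frames {5,2,3,4}
9: fault, evict 5, frames {2,3,4,9}
6: fault, evict 2, frames {3,4,9,6}
0: fault, evict 3, frames {4,9,6,0}
9: hit
5: fault, evict 4, frames {6,0,9,5}
9: hit
4: fault, evict 6, frames {0,5,9,4}
9: hit
Hits: 4 of 14 references → 4/14 = 0.2857.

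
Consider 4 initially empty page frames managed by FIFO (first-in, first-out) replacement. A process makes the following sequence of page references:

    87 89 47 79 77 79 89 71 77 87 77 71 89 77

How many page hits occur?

87 → fault, frames [87]
89 → fault, frames [87, 89]
47 → fault, frames [87, 89, 47]
79 → fault, frames [87, 89, 47, 79]
77 → fault, evict 87, frames [89, 47, 79, 77]
79 → hit
89 → hit
71 → fault, evict 89, frames [47, 79, 77, 71]
77 → hit
87 → fault, evict 47, frames [79, 77, 71, 87]
77 → hit
71 → hit
89 → fault, evict 79, frames [77, 71, 87, 89]
77 → hit
Hits: 6.

6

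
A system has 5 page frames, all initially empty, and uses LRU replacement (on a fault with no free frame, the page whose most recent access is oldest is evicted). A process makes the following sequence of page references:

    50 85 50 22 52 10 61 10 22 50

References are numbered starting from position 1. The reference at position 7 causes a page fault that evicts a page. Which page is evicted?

85

pos 1: 50 -> miss, frames [50]
pos 2: 85 -> miss, frames [50, 85]
pos 3: 50 -> hit
pos 4: 22 -> miss, frames [85, 50, 22]
pos 5: 52 -> miss, frames [85, 50, 22, 52]
pos 6: 10 -> miss, frames [85, 50, 22, 52, 10]
pos 7: 61 -> miss, evict 85, frames [50, 22, 52, 10, 61]
At position 7, page 85 is evicted.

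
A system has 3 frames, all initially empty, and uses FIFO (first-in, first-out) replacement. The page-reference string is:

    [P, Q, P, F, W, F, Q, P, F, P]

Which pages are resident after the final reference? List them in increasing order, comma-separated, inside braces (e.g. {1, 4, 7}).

{F, P, W}

P → fault, frames {P}
Q → fault, frames {P,Q}
P → hit
F → fault, frames {P,Q,F}
W → fault, evict P, frames {Q,F,W}
F → hit
Q → hit
P → fault, evict Q, frames {F,W,P}
F → hit
P → hit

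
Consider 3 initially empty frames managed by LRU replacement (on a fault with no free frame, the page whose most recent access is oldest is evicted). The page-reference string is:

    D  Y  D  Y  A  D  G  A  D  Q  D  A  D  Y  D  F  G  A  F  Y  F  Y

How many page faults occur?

10

D → miss, frames (D)
Y → miss, frames (D Y)
D → hit
Y → hit
A → miss, frames (D Y A)
D → hit
G → miss, evict Y, frames (A D G)
A → hit
D → hit
Q → miss, evict G, frames (A D Q)
D → hit
A → hit
D → hit
Y → miss, evict Q, frames (A D Y)
D → hit
F → miss, evict A, frames (Y D F)
G → miss, evict Y, frames (D F G)
A → miss, evict D, frames (F G A)
F → hit
Y → miss, evict G, frames (A F Y)
F → hit
Y → hit
Page faults: 10.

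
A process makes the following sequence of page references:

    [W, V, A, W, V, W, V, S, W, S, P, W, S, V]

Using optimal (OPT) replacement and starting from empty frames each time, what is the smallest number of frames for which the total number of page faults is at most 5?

4

f=1: 14 faults
f=2: 8 faults
f=3: 6 faults
f=4: 5 faults
f=5: 5 faults
Smallest f with faults ≤ 5 is 4.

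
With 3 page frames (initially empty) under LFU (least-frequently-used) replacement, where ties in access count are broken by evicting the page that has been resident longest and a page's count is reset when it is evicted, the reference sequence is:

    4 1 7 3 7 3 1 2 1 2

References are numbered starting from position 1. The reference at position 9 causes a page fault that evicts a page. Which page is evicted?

2

pos 1: 4 → miss, frames {4}
pos 2: 1 → miss, frames {4,1}
pos 3: 7 → miss, frames {4,1,7}
pos 4: 3 → miss, evict 4, frames {1,7,3}
pos 5: 7 → hit
pos 6: 3 → hit
pos 7: 1 → hit
pos 8: 2 → miss, evict 1, frames {7,3,2}
pos 9: 1 → miss, evict 2, frames {7,3,1}
At position 9, page 2 is evicted.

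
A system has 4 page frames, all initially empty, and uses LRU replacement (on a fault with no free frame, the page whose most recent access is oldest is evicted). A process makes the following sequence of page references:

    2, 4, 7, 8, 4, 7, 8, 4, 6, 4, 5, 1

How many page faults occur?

2 → miss, frames [2]
4 → miss, frames [2, 4]
7 → miss, frames [2, 4, 7]
8 → miss, frames [2, 4, 7, 8]
4 → hit
7 → hit
8 → hit
4 → hit
6 → miss, evict 2, frames [7, 8, 4, 6]
4 → hit
5 → miss, evict 7, frames [8, 6, 4, 5]
1 → miss, evict 8, frames [6, 4, 5, 1]
Page faults: 7.

7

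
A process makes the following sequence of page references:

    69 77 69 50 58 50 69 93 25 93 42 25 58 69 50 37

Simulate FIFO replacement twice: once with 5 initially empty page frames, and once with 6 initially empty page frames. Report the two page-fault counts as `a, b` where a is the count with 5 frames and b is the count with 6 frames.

10, 9

5 frames: F F . F F . . F F . F . . F F F → 10 faults.
6 frames: F F . F F . . F F . F . . F . F → 9 faults.
9 < 10: adding a frame reduced faults, as is typical.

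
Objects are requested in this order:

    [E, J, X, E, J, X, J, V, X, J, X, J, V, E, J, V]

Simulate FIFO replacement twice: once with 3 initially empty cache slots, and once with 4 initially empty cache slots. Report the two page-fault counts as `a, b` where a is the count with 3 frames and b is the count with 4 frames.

3 frames: F F F . . . . F . . . . . F F . → 6 faults.
4 frames: F F F . . . . F . . . . . . . . → 4 faults.
4 < 6: adding a frame reduced faults, as is typical.

6, 4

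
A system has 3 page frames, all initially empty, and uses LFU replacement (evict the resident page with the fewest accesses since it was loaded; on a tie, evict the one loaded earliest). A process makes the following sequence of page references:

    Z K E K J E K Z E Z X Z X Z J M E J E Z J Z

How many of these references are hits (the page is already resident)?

Z -> fault, frames [Z]
K -> fault, frames [Z, K]
E -> fault, frames [Z, K, E]
K -> hit
J -> fault, evict Z, frames [K, E, J]
E -> hit
K -> hit
Z -> fault, evict J, frames [K, E, Z]
E -> hit
Z -> hit
X -> fault, evict Z, frames [K, E, X]
Z -> fault, evict X, frames [K, E, Z]
X -> fault, evict Z, frames [K, E, X]
Z -> fault, evict X, frames [K, E, Z]
J -> fault, evict Z, frames [K, E, J]
M -> fault, evict J, frames [K, E, M]
E -> hit
J -> fault, evict M, frames [K, E, J]
E -> hit
Z -> fault, evict J, frames [K, E, Z]
J -> fault, evict Z, frames [K, E, J]
Z -> fault, evict J, frames [K, E, Z]
Hits: 7.

7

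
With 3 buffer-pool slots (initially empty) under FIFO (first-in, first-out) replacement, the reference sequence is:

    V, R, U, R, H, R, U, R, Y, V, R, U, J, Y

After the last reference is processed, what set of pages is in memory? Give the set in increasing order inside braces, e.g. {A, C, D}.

V: fault, frames [V]
R: fault, frames [V, R]
U: fault, frames [V, R, U]
R: hit
H: fault, evict V, frames [R, U, H]
R: hit
U: hit
R: hit
Y: fault, evict R, frames [U, H, Y]
V: fault, evict U, frames [H, Y, V]
R: fault, evict H, frames [Y, V, R]
U: fault, evict Y, frames [V, R, U]
J: fault, evict V, frames [R, U, J]
Y: fault, evict R, frames [U, J, Y]

{J, U, Y}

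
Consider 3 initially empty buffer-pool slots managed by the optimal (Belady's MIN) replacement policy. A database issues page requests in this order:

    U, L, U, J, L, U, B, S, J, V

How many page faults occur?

6

U -> fault, frames (U)
L -> fault, frames (U L)
U -> hit
J -> fault, frames (U L J)
L -> hit
U -> hit
B -> fault, evict L, frames (U J B)
S -> fault, evict B, frames (U J S)
J -> hit
V -> fault, evict S, frames (U J V)
Page faults: 6.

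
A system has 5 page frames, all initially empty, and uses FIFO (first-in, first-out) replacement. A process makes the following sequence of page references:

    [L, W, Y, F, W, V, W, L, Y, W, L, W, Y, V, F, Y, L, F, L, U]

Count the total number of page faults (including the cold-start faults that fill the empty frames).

6

L → fault, frames {L}
W → fault, frames {L,W}
Y → fault, frames {L,W,Y}
F → fault, frames {L,W,Y,F}
W → hit
V → fault, frames {L,W,Y,F,V}
W → hit
L → hit
Y → hit
W → hit
L → hit
W → hit
Y → hit
V → hit
F → hit
Y → hit
L → hit
F → hit
L → hit
U → fault, evict L, frames {W,Y,F,V,U}
Page faults: 6.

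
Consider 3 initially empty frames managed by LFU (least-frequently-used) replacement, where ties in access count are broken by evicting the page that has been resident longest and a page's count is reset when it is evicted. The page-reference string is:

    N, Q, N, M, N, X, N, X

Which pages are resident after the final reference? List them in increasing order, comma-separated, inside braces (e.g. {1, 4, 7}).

{M, N, X}

N → miss, frames {N}
Q → miss, frames {N,Q}
N → hit
M → miss, frames {N,Q,M}
N → hit
X → miss, evict Q, frames {N,M,X}
N → hit
X → hit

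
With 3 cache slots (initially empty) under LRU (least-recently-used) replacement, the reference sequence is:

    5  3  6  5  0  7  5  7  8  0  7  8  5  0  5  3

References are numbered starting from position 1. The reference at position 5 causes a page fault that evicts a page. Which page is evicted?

pos 1: 5 → miss, frames (5)
pos 2: 3 → miss, frames (5 3)
pos 3: 6 → miss, frames (5 3 6)
pos 4: 5 → hit
pos 5: 0 → miss, evict 3, frames (6 5 0)
At position 5, page 3 is evicted.

3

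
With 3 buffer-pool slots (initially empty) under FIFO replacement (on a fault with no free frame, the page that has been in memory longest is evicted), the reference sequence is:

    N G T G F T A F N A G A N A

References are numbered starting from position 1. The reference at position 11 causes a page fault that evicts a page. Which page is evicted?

pos 1: N → miss, frames (N)
pos 2: G → miss, frames (N G)
pos 3: T → miss, frames (N G T)
pos 4: G → hit
pos 5: F → miss, evict N, frames (G T F)
pos 6: T → hit
pos 7: A → miss, evict G, frames (T F A)
pos 8: F → hit
pos 9: N → miss, evict T, frames (F A N)
pos 10: A → hit
pos 11: G → miss, evict F, frames (A N G)
At position 11, page F is evicted.

F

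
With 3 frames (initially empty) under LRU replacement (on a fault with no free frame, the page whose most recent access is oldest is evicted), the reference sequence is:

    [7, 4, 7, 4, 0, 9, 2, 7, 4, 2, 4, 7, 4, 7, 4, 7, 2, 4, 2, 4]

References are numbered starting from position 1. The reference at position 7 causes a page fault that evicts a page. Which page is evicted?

pos 1: 7 → miss, frames (7)
pos 2: 4 → miss, frames (7 4)
pos 3: 7 → hit
pos 4: 4 → hit
pos 5: 0 → miss, frames (7 4 0)
pos 6: 9 → miss, evict 7, frames (4 0 9)
pos 7: 2 → miss, evict 4, frames (0 9 2)
At position 7, page 4 is evicted.

4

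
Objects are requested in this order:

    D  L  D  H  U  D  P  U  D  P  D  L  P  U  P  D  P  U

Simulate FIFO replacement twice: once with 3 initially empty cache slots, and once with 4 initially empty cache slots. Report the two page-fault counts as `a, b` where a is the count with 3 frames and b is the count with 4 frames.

10, 7

3 frames: F F . F F F F . . . . F . F . F F . → 10 faults.
4 frames: F F . F F . F . F . . F . . . . . . → 7 faults.
7 < 10: adding a frame reduced faults, as is typical.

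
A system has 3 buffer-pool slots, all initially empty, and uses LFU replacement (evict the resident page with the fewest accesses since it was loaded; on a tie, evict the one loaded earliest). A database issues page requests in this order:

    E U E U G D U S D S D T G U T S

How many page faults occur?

12

E: miss, frames {E}
U: miss, frames {E,U}
E: hit
U: hit
G: miss, frames {E,U,G}
D: miss, evict G, frames {E,U,D}
U: hit
S: miss, evict D, frames {E,U,S}
D: miss, evict S, frames {E,U,D}
S: miss, evict D, frames {E,U,S}
D: miss, evict S, frames {E,U,D}
T: miss, evict D, frames {E,U,T}
G: miss, evict T, frames {E,U,G}
U: hit
T: miss, evict G, frames {E,U,T}
S: miss, evict T, frames {E,U,S}
Page faults: 12.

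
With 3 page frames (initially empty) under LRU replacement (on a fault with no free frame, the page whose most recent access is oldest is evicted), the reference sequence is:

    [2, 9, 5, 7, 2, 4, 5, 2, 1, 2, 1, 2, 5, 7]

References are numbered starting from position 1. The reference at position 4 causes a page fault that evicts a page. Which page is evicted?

pos 1: 2 -> fault, frames {2}
pos 2: 9 -> fault, frames {2,9}
pos 3: 5 -> fault, frames {2,9,5}
pos 4: 7 -> fault, evict 2, frames {9,5,7}
At position 4, page 2 is evicted.

2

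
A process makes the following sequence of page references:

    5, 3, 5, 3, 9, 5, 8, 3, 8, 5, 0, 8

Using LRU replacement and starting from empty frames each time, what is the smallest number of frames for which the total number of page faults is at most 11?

f=1: 12 faults
f=2: 9 faults
f=3: 6 faults
f=4: 5 faults
f=5: 5 faults
Smallest f with faults ≤ 11 is 2.

2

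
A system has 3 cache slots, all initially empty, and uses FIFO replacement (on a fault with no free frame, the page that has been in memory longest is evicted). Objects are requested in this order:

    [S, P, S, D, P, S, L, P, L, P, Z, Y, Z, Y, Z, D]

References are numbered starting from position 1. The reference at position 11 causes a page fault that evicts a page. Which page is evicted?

pos 1: S: miss, frames (S)
pos 2: P: miss, frames (S P)
pos 3: S: hit
pos 4: D: miss, frames (S P D)
pos 5: P: hit
pos 6: S: hit
pos 7: L: miss, evict S, frames (P D L)
pos 8: P: hit
pos 9: L: hit
pos 10: P: hit
pos 11: Z: miss, evict P, frames (D L Z)
At position 11, page P is evicted.

P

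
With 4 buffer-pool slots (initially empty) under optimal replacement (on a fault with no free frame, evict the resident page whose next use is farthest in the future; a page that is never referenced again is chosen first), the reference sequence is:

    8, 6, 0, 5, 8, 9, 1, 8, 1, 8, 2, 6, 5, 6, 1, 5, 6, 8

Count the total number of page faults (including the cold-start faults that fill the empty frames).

8 → miss, frames (8)
6 → miss, frames (8 6)
0 → miss, frames (8 6 0)
5 → miss, frames (8 6 0 5)
8 → hit
9 → miss, evict 0, frames (8 6 5 9)
1 → miss, evict 9, frames (8 6 5 1)
8 → hit
1 → hit
8 → hit
2 → miss, evict 8, frames (6 5 1 2)
6 → hit
5 → hit
6 → hit
1 → hit
5 → hit
6 → hit
8 → miss, evict 2, frames (6 5 1 8)
Page faults: 8.

8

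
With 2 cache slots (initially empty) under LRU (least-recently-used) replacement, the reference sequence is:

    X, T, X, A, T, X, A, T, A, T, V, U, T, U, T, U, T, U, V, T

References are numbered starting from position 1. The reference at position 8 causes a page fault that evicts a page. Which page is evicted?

X

pos 1: X → miss, frames {X}
pos 2: T → miss, frames {X,T}
pos 3: X → hit
pos 4: A → miss, evict T, frames {X,A}
pos 5: T → miss, evict X, frames {A,T}
pos 6: X → miss, evict A, frames {T,X}
pos 7: A → miss, evict T, frames {X,A}
pos 8: T → miss, evict X, frames {A,T}
At position 8, page X is evicted.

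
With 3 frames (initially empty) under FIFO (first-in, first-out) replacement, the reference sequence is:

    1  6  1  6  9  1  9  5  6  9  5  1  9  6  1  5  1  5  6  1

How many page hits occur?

1 -> fault, frames {1}
6 -> fault, frames {1,6}
1 -> hit
6 -> hit
9 -> fault, frames {1,6,9}
1 -> hit
9 -> hit
5 -> fault, evict 1, frames {6,9,5}
6 -> hit
9 -> hit
5 -> hit
1 -> fault, evict 6, frames {9,5,1}
9 -> hit
6 -> fault, evict 9, frames {5,1,6}
1 -> hit
5 -> hit
1 -> hit
5 -> hit
6 -> hit
1 -> hit
Hits: 14.

14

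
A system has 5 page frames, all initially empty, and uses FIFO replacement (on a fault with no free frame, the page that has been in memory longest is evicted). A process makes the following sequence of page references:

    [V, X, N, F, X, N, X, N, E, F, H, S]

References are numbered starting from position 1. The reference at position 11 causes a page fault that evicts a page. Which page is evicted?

V

pos 1: V → miss, frames [V]
pos 2: X → miss, frames [V, X]
pos 3: N → miss, frames [V, X, N]
pos 4: F → miss, frames [V, X, N, F]
pos 5: X → hit
pos 6: N → hit
pos 7: X → hit
pos 8: N → hit
pos 9: E → miss, frames [V, X, N, F, E]
pos 10: F → hit
pos 11: H → miss, evict V, frames [X, N, F, E, H]
At position 11, page V is evicted.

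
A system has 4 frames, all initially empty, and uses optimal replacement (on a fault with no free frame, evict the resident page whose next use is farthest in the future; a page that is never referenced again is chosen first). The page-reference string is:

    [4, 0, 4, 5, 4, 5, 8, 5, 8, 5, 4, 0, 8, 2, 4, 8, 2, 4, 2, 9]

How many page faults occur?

4 -> miss, frames {4}
0 -> miss, frames {4,0}
4 -> hit
5 -> miss, frames {4,0,5}
4 -> hit
5 -> hit
8 -> miss, frames {4,0,5,8}
5 -> hit
8 -> hit
5 -> hit
4 -> hit
0 -> hit
8 -> hit
2 -> miss, evict 5, frames {4,0,8,2}
4 -> hit
8 -> hit
2 -> hit
4 -> hit
2 -> hit
9 -> miss, evict 2, frames {4,0,8,9}
Page faults: 6.

6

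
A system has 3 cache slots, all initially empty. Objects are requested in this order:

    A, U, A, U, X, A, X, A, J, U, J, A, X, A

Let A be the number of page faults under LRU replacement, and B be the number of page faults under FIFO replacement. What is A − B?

1

Under LRU: F F . . F . . . F F . . F . → 6 faults.
Under FIFO: F F . . F . . . F . . F . . → 5 faults.
A − B = 6 − 5 = 1.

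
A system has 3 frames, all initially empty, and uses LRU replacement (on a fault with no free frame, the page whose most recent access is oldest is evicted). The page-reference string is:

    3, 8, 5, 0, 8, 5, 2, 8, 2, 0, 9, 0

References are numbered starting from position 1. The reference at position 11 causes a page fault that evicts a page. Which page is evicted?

8

pos 1: 3 → miss, frames {3}
pos 2: 8 → miss, frames {3,8}
pos 3: 5 → miss, frames {3,8,5}
pos 4: 0 → miss, evict 3, frames {8,5,0}
pos 5: 8 → hit
pos 6: 5 → hit
pos 7: 2 → miss, evict 0, frames {8,5,2}
pos 8: 8 → hit
pos 9: 2 → hit
pos 10: 0 → miss, evict 5, frames {8,2,0}
pos 11: 9 → miss, evict 8, frames {2,0,9}
At position 11, page 8 is evicted.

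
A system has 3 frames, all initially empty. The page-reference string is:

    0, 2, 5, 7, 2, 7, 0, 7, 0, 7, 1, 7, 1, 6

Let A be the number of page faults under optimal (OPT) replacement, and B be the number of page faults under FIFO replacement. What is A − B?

-1

Under OPT: F F F F . . . . . . F . . F → 6 faults.
Under FIFO: F F F F . . F . . . F . . F → 7 faults.
A − B = 6 − 7 = -1.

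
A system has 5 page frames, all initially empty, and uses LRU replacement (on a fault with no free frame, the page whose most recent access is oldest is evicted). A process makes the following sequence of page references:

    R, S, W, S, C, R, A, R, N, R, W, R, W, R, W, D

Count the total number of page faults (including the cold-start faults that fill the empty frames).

R -> miss, frames {R}
S -> miss, frames {R,S}
W -> miss, frames {R,S,W}
S -> hit
C -> miss, frames {R,W,S,C}
R -> hit
A -> miss, frames {W,S,C,R,A}
R -> hit
N -> miss, evict W, frames {S,C,A,R,N}
R -> hit
W -> miss, evict S, frames {C,A,N,R,W}
R -> hit
W -> hit
R -> hit
W -> hit
D -> miss, evict C, frames {A,N,R,W,D}
Page faults: 8.

8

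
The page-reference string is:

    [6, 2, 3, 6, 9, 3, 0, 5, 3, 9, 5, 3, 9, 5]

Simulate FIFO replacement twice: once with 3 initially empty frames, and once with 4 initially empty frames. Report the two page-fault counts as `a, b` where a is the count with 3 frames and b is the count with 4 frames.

3 frames: F F F . F . F F F F . . . . → 8 faults.
4 frames: F F F . F . F F . . . . . . → 6 faults.
6 < 8: adding a frame reduced faults, as is typical.

8, 6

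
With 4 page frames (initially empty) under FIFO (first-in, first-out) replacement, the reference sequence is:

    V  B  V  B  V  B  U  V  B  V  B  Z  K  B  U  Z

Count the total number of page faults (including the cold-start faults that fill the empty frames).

V → miss, frames [V]
B → miss, frames [V, B]
V → hit
B → hit
V → hit
B → hit
U → miss, frames [V, B, U]
V → hit
B → hit
V → hit
B → hit
Z → miss, frames [V, B, U, Z]
K → miss, evict V, frames [B, U, Z, K]
B → hit
U → hit
Z → hit
Page faults: 5.

5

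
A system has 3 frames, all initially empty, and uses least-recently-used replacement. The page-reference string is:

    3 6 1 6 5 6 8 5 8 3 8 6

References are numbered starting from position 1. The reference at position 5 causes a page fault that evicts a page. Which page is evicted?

3

pos 1: 3 → fault, frames [3]
pos 2: 6 → fault, frames [3, 6]
pos 3: 1 → fault, frames [3, 6, 1]
pos 4: 6 → hit
pos 5: 5 → fault, evict 3, frames [1, 6, 5]
At position 5, page 3 is evicted.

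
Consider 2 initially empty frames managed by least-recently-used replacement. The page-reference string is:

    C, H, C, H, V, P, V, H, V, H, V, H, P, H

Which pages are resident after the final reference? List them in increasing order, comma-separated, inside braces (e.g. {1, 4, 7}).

C → miss, frames [C]
H → miss, frames [C, H]
C → hit
H → hit
V → miss, evict C, frames [H, V]
P → miss, evict H, frames [V, P]
V → hit
H → miss, evict P, frames [V, H]
V → hit
H → hit
V → hit
H → hit
P → miss, evict V, frames [H, P]
H → hit

{H, P}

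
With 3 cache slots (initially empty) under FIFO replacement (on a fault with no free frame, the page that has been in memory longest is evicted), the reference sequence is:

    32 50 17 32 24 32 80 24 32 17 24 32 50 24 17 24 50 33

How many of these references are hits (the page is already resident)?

32 -> miss, frames {32}
50 -> miss, frames {32,50}
17 -> miss, frames {32,50,17}
32 -> hit
24 -> miss, evict 32, frames {50,17,24}
32 -> miss, evict 50, frames {17,24,32}
80 -> miss, evict 17, frames {24,32,80}
24 -> hit
32 -> hit
17 -> miss, evict 24, frames {32,80,17}
24 -> miss, evict 32, frames {80,17,24}
32 -> miss, evict 80, frames {17,24,32}
50 -> miss, evict 17, frames {24,32,50}
24 -> hit
17 -> miss, evict 24, frames {32,50,17}
24 -> miss, evict 32, frames {50,17,24}
50 -> hit
33 -> miss, evict 50, frames {17,24,33}
Hits: 5.

5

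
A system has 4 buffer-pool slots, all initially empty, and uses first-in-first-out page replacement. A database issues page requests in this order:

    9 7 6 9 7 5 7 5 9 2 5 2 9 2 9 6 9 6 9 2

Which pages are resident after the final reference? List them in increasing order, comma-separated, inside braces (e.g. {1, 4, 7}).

{2, 5, 6, 9}

9: fault, frames {9}
7: fault, frames {9,7}
6: fault, frames {9,7,6}
9: hit
7: hit
5: fault, frames {9,7,6,5}
7: hit
5: hit
9: hit
2: fault, evict 9, frames {7,6,5,2}
5: hit
2: hit
9: fault, evict 7, frames {6,5,2,9}
2: hit
9: hit
6: hit
9: hit
6: hit
9: hit
2: hit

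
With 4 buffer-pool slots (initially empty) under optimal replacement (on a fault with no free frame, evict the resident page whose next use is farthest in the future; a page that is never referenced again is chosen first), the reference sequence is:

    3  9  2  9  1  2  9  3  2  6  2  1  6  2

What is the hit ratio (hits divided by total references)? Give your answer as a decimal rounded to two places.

0.64

3 → fault, frames (3)
9 → fault, frames (3 9)
2 → fault, frames (3 9 2)
9 → hit
1 → fault, frames (3 9 2 1)
2 → hit
9 → hit
3 → hit
2 → hit
6 → fault, evict 9, frames (3 2 1 6)
2 → hit
1 → hit
6 → hit
2 → hit
Hits: 9 of 14 references → 9/14 = 0.6429.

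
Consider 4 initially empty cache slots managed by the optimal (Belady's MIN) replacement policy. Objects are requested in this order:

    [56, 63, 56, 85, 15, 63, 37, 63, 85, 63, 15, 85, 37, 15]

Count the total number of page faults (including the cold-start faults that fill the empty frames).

56 -> fault, frames (56)
63 -> fault, frames (56 63)
56 -> hit
85 -> fault, frames (56 63 85)
15 -> fault, frames (56 63 85 15)
63 -> hit
37 -> fault, evict 56, frames (63 85 15 37)
63 -> hit
85 -> hit
63 -> hit
15 -> hit
85 -> hit
37 -> hit
15 -> hit
Page faults: 5.

5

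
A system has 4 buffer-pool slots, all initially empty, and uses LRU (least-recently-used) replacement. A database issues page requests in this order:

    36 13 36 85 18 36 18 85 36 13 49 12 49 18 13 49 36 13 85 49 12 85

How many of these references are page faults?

36 → miss, frames (36)
13 → miss, frames (36 13)
36 → hit
85 → miss, frames (13 36 85)
18 → miss, frames (13 36 85 18)
36 → hit
18 → hit
85 → hit
36 → hit
13 → hit
49 → miss, evict 18, frames (85 36 13 49)
12 → miss, evict 85, frames (36 13 49 12)
49 → hit
18 → miss, evict 36, frames (13 12 49 18)
13 → hit
49 → hit
36 → miss, evict 12, frames (18 13 49 36)
13 → hit
85 → miss, evict 18, frames (49 36 13 85)
49 → hit
12 → miss, evict 36, frames (13 85 49 12)
85 → hit
Page faults: 10.

10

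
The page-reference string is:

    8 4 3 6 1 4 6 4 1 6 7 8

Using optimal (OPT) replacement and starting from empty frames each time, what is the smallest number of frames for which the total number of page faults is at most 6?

4

f=1: 12 faults
f=2: 9 faults
f=3: 7 faults
f=4: 6 faults
f=5: 6 faults
f=6: 6 faults
Smallest f with faults ≤ 6 is 4.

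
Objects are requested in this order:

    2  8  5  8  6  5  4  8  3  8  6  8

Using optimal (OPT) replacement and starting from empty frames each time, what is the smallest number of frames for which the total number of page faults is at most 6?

3

f=1: 12 faults
f=2: 8 faults
f=3: 6 faults
f=4: 6 faults
f=5: 6 faults
f=6: 6 faults
Smallest f with faults ≤ 6 is 3.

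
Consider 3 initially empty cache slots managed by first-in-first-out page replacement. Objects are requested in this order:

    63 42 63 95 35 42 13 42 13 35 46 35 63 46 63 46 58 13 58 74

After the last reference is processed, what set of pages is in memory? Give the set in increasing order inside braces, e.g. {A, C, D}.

{13, 58, 74}

63 -> fault, frames [63]
42 -> fault, frames [63, 42]
63 -> hit
95 -> fault, frames [63, 42, 95]
35 -> fault, evict 63, frames [42, 95, 35]
42 -> hit
13 -> fault, evict 42, frames [95, 35, 13]
42 -> fault, evict 95, frames [35, 13, 42]
13 -> hit
35 -> hit
46 -> fault, evict 35, frames [13, 42, 46]
35 -> fault, evict 13, frames [42, 46, 35]
63 -> fault, evict 42, frames [46, 35, 63]
46 -> hit
63 -> hit
46 -> hit
58 -> fault, evict 46, frames [35, 63, 58]
13 -> fault, evict 35, frames [63, 58, 13]
58 -> hit
74 -> fault, evict 63, frames [58, 13, 74]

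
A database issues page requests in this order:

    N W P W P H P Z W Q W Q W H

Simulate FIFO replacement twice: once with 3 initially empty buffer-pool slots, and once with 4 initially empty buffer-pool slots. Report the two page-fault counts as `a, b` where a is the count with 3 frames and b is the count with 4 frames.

8, 7

3 frames: F F F . . F . F F F . . . F → 8 faults.
4 frames: F F F . . F . F . F F . . . → 7 faults.
7 < 8: adding a frame reduced faults, as is typical.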